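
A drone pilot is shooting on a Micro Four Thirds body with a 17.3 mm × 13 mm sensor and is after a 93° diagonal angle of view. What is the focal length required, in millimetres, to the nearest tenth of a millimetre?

Sensor diagonal = √(17.3² + 13²) = √468.2900 ≈ 21.6400 mm.
From α = 2·arctan(d/2f) we get f = d / (2·tan(α/2)).
With d = 21.6400 mm and α/2 = 46.5°, tan(α/2) ≈ 1.05378, so f ≈ 21.6400 / 2.10756 ≈ 10.2678 mm.

10.3 mm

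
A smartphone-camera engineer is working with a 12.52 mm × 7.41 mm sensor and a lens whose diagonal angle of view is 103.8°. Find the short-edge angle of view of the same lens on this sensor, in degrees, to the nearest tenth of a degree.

Sensor diagonal = √(12.52² + 7.41²) = √211.6585 ≈ 14.5485 mm.
From the diagonal AOV: f = 14.5485 / (2·tan(51.9°)) = 14.5485 / 2.55069 ≈ 5.7037 mm.
Short-edge AOV = 2·arctan(7.41 / (2 × 5.7037)) = 2·arctan(0.64957) ≈ 66.0134°.

66.0°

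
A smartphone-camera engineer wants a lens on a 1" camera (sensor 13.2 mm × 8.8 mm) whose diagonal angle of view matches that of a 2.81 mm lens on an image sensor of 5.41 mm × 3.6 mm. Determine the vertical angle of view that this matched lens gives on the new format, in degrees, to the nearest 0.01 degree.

65.35°

Sensor diagonal = √(5.41² + 3.6²) = √42.2281 ≈ 6.4983 mm.
Sensor diagonal = √(13.2² + 8.8²) = √251.6800 ≈ 15.8644 mm.
Equal diagonal AOV ⇒ f₂ = f₁ · 15.8644/6.4983 = 2.81 × 2.44131 ≈ 6.8601 mm.
Vertical AOV on the new format = 2·arctan(8.8 / (2 × 6.8601)) = 2·arctan(0.64139) ≈ 65.3515°.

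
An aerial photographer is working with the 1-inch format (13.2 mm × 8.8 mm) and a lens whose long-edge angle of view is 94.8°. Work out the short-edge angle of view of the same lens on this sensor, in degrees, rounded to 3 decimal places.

From the long-edge AOV: f = 13.2 / (2·tan(47.4°)) = 13.2 / 2.17498 ≈ 6.0690 mm.
Short-edge AOV = 2·arctan(8.8 / (2 × 6.0690)) = 2·arctan(0.72499) ≈ 71.8838°.

71.884°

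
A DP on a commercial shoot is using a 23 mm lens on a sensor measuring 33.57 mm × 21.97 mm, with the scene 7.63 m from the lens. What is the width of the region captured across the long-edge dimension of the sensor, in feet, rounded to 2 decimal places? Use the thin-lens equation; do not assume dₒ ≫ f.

dₒ: 7.63 m = 7630 mm.
Similar triangles through the lens centre give W/dₒ = w/dᵢ; with 1/f = 1/dₒ + 1/dᵢ this gives W = w·(dₒ − f)/f.
W = 33.57 mm × (7630 − 23) / 23 = 33.57 × 330.7391 ≈ 11102.913 mm = 11102.913/304.8 ft = 36.4269 ft.

36.43 ft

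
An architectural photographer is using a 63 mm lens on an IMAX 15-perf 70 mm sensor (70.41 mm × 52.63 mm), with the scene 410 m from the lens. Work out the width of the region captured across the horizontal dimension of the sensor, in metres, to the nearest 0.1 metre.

458.2 m

dₒ: 410 m = 410000 mm.
Similar triangles through the lens centre give W/dₒ = w/dᵢ; with 1/f = 1/dₒ + 1/dᵢ this gives W = w·(dₒ − f)/f.
W = 70.41 mm × (410000 − 63) / 63 = 70.41 × 6506.9365 ≈ 458153.400 mm = 458.153 m.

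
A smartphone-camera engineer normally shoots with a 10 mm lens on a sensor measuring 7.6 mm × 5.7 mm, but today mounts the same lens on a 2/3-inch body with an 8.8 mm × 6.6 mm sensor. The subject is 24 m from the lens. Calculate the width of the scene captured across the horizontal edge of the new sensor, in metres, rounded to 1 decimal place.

21.1 m

The focal length stays 10 mm; the relevant sensor dimension is now w = 8.8 mm. Object distance dₒ = 24 m = 24000 mm.
Thin-lens field width W = w·(dₒ − f)/f = 8.8 × (24000 − 10)/10 ≈ 21111.200 mm = 21.1112 m.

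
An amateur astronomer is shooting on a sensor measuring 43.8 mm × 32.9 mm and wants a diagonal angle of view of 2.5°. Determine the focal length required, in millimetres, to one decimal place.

1255.3 mm

Sensor diagonal = √(43.8² + 32.9²) = √3000.8500 ≈ 54.7800 mm.
From α = 2·arctan(d/2f) we get f = d / (2·tan(α/2)).
With d = 54.7800 mm and α/2 = 1.25°, tan(α/2) ≈ 0.02182, so f ≈ 54.7800 / 0.04364 ≈ 1255.2663 mm.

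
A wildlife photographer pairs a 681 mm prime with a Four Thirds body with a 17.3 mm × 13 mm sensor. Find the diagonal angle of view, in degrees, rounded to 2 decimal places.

Sensor diagonal = √(17.3² + 13²) = √468.2900 ≈ 21.6400 mm.
Angle of view α = 2·arctan(d/2f) with d = 21.6400 mm and f = 681 mm.
d/2f = 0.01589; arctan(0.01589) ≈ 0.9103°, so α ≈ 1.8205°.

1.82°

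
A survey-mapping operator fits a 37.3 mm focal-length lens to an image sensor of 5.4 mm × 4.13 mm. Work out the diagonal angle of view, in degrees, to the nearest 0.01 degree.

10.41°

Sensor diagonal = √(5.4² + 4.13²) = √46.2169 ≈ 6.7983 mm.
Angle of view α = 2·arctan(d/2f) with d = 6.7983 mm and f = 37.3 mm.
d/2f = 0.09113; arctan(0.09113) ≈ 5.2070°, so α ≈ 10.4140°.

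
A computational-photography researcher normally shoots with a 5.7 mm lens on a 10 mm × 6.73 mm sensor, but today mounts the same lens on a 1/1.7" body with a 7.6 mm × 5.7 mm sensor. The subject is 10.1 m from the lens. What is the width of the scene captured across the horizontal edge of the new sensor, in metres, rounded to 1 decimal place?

13.5 m

The focal length stays 5.7 mm; the relevant sensor dimension is now w = 7.6 mm. Object distance dₒ = 10.1 m = 10100 mm.
Thin-lens field width W = w·(dₒ − f)/f = 7.6 × (10100 − 5.7)/5.7 ≈ 13459.067 mm = 13.4591 m.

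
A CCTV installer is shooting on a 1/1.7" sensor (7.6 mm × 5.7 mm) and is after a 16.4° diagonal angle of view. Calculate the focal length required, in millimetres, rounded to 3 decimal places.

32.963 mm

Sensor diagonal = √(7.6² + 5.7²) = √90.2500 ≈ 9.5000 mm.
From α = 2·arctan(d/2f) we get f = d / (2·tan(α/2)).
With d = 9.5000 mm and α/2 = 8.2°, tan(α/2) ≈ 0.14410, so f ≈ 9.5000 / 0.28820 ≈ 32.9627 mm.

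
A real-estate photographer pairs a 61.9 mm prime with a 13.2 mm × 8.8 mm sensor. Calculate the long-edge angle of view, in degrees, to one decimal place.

12.2°

Angle of view α = 2·arctan(w/2f) with w = 13.2 mm and f = 61.9 mm.
w/2f = 0.10662; arctan(0.10662) ≈ 6.0861°, so α ≈ 12.1722°.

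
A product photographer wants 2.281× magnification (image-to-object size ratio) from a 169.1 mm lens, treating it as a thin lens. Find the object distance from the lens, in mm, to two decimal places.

With m = dᵢ/dₒ and 1/f = 1/dₒ + 1/dᵢ, substituting dᵢ = m·dₒ gives 1/f = (1 + 1/m)/dₒ, hence dₒ = f·(1 + 1/m).
dₒ = 169.1 × (1 + 1/2.281) = 169.1 × 1.43840 ≈ 243.234 mm.

243.23 mm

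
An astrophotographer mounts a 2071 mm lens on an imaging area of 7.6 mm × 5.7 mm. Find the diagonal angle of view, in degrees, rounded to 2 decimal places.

Sensor diagonal = √(7.6² + 5.7²) = √90.2500 ≈ 9.5000 mm.
Angle of view α = 2·arctan(d/2f) with d = 9.5000 mm and f = 2071 mm.
d/2f = 0.00229; arctan(0.00229) ≈ 0.1314°, so α ≈ 0.2628°.

0.26°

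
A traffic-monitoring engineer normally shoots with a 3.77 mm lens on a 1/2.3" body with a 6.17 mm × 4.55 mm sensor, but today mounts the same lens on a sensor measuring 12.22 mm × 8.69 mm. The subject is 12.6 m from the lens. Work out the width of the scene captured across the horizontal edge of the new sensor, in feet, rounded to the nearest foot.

The focal length stays 3.77 mm; the relevant sensor dimension is now w = 12.22 mm. Object distance dₒ = 12.6 m = 12600 mm.
Thin-lens field width W = w·(dₒ − f)/f = 12.22 × (12600 − 3.77)/3.77 ≈ 40829.159 mm = 40829.159/304.8 ft = 133.954 ft.

134 ft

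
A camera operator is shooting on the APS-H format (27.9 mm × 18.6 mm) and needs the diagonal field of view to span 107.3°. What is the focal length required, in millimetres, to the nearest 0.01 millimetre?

12.34 mm

Sensor diagonal = √(27.9² + 18.6²) = √1124.3700 ≈ 33.5316 mm.
From α = 2·arctan(d/2f) we get f = d / (2·tan(α/2)).
With d = 33.5316 mm and α/2 = 53.65°, tan(α/2) ≈ 1.35885, so f ≈ 33.5316 / 2.71770 ≈ 12.3383 mm.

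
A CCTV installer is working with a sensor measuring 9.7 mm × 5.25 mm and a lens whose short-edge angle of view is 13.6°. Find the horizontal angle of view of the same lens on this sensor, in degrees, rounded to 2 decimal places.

From the short-edge AOV: f = 5.25 / (2·tan(6.8°)) = 5.25 / 0.23849 ≈ 22.0139 mm.
Horizontal AOV = 2·arctan(9.7 / (2 × 22.0139)) = 2·arctan(0.22032) ≈ 24.8493°.

24.85°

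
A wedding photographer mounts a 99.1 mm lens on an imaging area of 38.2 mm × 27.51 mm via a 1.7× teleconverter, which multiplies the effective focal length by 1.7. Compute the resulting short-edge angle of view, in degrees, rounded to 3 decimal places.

9.335°

Effective focal length f = 99.1 × 1.7 = 168.47 mm.
α = 2·arctan(27.51 / (2 × 168.47)) = 2·arctan(0.08165) ≈ 9.3353°.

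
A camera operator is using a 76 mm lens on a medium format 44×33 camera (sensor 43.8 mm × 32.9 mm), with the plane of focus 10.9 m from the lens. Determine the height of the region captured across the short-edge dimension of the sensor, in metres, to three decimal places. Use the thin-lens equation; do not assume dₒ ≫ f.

dₒ: 10.9 m = 10900 mm.
Similar triangles through the lens centre give W/dₒ = h/dᵢ; with 1/f = 1/dₒ + 1/dᵢ this gives W = h·(dₒ − f)/f.
W = 32.9 mm × (10900 − 76) / 76 = 32.9 × 142.4211 ≈ 4685.653 mm = 4.68565 m.

4.686 m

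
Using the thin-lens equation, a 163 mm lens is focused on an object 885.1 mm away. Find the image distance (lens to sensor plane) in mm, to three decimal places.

1/dᵢ = 1/f − 1/dₒ = 1/163 − 1/885.1 = 0.0050052 mm⁻¹.
dᵢ = 1/0.0050052 ≈ 199.7941 mm.

199.794 mm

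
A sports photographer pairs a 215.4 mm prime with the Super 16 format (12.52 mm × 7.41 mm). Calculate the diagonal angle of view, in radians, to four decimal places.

0.0675 rad

Sensor diagonal = √(12.52² + 7.41²) = √211.6585 ≈ 14.5485 mm.
Angle of view α = 2·arctan(d/2f) with d = 14.5485 mm and f = 215.4 mm.
d/2f = 0.03377; arctan(0.03377) ≈ 0.0338 rad, so α ≈ 0.0675 rad.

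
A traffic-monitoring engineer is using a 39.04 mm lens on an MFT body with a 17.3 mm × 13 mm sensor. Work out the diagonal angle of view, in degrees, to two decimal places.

Sensor diagonal = √(17.3² + 13²) = √468.2900 ≈ 21.6400 mm.
Angle of view α = 2·arctan(d/2f) with d = 21.6400 mm and f = 39.04 mm.
d/2f = 0.27715; arctan(0.27715) ≈ 15.4908°, so α ≈ 30.9816°.

30.98°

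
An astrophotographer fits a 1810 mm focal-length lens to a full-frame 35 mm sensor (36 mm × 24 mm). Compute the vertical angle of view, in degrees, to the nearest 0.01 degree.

Angle of view α = 2·arctan(h/2f) with h = 24 mm and f = 1810 mm.
h/2f = 0.00663; arctan(0.00663) ≈ 0.3799°, so α ≈ 0.7597°.

0.76°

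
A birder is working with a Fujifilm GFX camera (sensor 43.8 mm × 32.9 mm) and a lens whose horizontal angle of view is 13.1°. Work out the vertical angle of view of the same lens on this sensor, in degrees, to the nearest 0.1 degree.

From the horizontal AOV: f = 43.8 / (2·tan(6.55°)) = 43.8 / 0.22964 ≈ 190.7338 mm.
Vertical AOV = 2·arctan(32.9 / (2 × 190.7338)) = 2·arctan(0.08625) ≈ 9.8586°.

9.9°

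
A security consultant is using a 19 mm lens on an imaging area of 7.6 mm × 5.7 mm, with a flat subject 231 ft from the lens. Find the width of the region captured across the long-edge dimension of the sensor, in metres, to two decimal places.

28.16 m

dₒ: 231 ft × 304.8 mm/ft = 70408.80 mm.
Similar triangles through the lens centre give W/dₒ = w/dᵢ; with 1/f = 1/dₒ + 1/dᵢ this gives W = w·(dₒ − f)/f.
W = 7.6 mm × (70408.8 − 19) / 19 = 7.6 × 3704.7262 ≈ 28155.919 mm = 28.1559 m.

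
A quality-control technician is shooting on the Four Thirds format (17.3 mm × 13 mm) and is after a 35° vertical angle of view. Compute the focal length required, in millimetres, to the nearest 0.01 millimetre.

From α = 2·arctan(h/2f) we get f = h / (2·tan(α/2)).
With h = 13 mm and α/2 = 17.5°, tan(α/2) ≈ 0.31530, so f ≈ 13 / 0.63060 ≈ 20.6154 mm.

20.62 mm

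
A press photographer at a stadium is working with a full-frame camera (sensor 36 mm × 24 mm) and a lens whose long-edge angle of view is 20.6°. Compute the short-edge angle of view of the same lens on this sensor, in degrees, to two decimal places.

From the long-edge AOV: f = 36 / (2·tan(10.3°)) = 36 / 0.36346 ≈ 99.0476 mm.
Short-edge AOV = 2·arctan(24 / (2 × 99.0476)) = 2·arctan(0.12115) ≈ 13.8159°.

13.82°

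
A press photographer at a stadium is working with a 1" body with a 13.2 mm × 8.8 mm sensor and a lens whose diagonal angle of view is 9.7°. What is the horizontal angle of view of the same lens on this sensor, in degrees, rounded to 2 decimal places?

Sensor diagonal = √(13.2² + 8.8²) = √251.6800 ≈ 15.8644 mm.
From the diagonal AOV: f = 15.8644 / (2·tan(4.85°)) = 15.8644 / 0.16970 ≈ 93.4838 mm.
Horizontal AOV = 2·arctan(13.2 / (2 × 93.4838)) = 2·arctan(0.07060) ≈ 8.0768°.

8.08°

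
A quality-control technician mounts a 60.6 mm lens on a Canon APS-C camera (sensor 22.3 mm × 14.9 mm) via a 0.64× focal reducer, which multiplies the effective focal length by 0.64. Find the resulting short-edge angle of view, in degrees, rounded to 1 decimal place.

21.7°

Effective focal length f = 60.6 × 0.64 = 38.784 mm.
α = 2·arctan(14.9 / (2 × 38.784)) = 2·arctan(0.19209) ≈ 21.7469°.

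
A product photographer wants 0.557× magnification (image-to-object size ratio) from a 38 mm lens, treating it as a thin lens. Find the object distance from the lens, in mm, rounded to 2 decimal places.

With m = dᵢ/dₒ and 1/f = 1/dₒ + 1/dᵢ, substituting dᵢ = m·dₒ gives 1/f = (1 + 1/m)/dₒ, hence dₒ = f·(1 + 1/m).
dₒ = 38 × (1 + 1/0.557) = 38 × 2.79533 ≈ 106.223 mm.

106.22 mm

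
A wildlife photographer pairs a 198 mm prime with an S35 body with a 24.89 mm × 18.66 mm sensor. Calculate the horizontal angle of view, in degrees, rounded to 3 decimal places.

7.193°

Angle of view α = 2·arctan(w/2f) with w = 24.89 mm and f = 198 mm.
w/2f = 0.06285; arctan(0.06285) ≈ 3.5965°, so α ≈ 7.1930°.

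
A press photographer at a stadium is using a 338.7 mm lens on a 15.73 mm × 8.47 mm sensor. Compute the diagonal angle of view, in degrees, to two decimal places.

3.02°

Sensor diagonal = √(15.73² + 8.47²) = √319.1738 ≈ 17.8654 mm.
Angle of view α = 2·arctan(d/2f) with d = 17.8654 mm and f = 338.7 mm.
d/2f = 0.02637; arctan(0.02637) ≈ 1.5107°, so α ≈ 3.0215°.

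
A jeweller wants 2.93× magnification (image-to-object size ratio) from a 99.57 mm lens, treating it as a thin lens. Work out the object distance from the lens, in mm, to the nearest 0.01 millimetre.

133.55 mm

With m = dᵢ/dₒ and 1/f = 1/dₒ + 1/dᵢ, substituting dᵢ = m·dₒ gives 1/f = (1 + 1/m)/dₒ, hence dₒ = f·(1 + 1/m).
dₒ = 99.57 × (1 + 1/2.93) = 99.57 × 1.34130 ≈ 133.553 mm.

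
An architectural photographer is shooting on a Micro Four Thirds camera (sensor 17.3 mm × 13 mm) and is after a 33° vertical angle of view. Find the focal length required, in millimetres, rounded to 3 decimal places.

21.944 mm

From α = 2·arctan(h/2f) we get f = h / (2·tan(α/2)).
With h = 13 mm and α/2 = 16.5°, tan(α/2) ≈ 0.29621, so f ≈ 13 / 0.59243 ≈ 21.9436 mm.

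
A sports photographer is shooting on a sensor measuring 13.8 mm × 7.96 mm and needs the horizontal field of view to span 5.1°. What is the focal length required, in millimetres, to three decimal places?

154.933 mm

From α = 2·arctan(w/2f) we get f = w / (2·tan(α/2)).
With w = 13.8 mm and α/2 = 2.55°, tan(α/2) ≈ 0.04454, so f ≈ 13.8 / 0.08907 ≈ 154.9333 mm.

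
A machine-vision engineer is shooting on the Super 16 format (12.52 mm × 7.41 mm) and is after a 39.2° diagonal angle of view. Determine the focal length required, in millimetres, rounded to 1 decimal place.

Sensor diagonal = √(12.52² + 7.41²) = √211.6585 ≈ 14.5485 mm.
From α = 2·arctan(d/2f) we get f = d / (2·tan(α/2)).
With d = 14.5485 mm and α/2 = 19.6°, tan(α/2) ≈ 0.35608, so f ≈ 14.5485 / 0.71217 ≈ 20.4285 mm.

20.4 mm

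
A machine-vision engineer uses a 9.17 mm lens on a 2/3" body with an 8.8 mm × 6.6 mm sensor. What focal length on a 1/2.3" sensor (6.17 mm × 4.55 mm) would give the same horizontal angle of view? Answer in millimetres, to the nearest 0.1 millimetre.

6.4 mm

Equal angle of view means equal width/f ratio, so f₂ = f₁ · (width₂/width₁) = 9.17 × 6.17/8.8.
f₂ = 9.17 × 0.70114 ≈ 6.429 mm.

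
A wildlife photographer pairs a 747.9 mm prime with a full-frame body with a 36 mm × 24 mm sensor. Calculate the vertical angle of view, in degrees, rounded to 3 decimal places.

1.838°

Angle of view α = 2·arctan(h/2f) with h = 24 mm and f = 747.9 mm.
h/2f = 0.01604; arctan(0.01604) ≈ 0.9192°, so α ≈ 1.8385°.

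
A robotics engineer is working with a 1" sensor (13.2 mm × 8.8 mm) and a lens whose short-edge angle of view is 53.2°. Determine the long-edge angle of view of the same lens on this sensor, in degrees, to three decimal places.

From the short-edge AOV: f = 8.8 / (2·tan(26.6°)) = 8.8 / 1.00153 ≈ 8.7866 mm.
Long-edge AOV = 2·arctan(13.2 / (2 × 8.7866)) = 2·arctan(0.75114) ≈ 73.8237°.

73.824°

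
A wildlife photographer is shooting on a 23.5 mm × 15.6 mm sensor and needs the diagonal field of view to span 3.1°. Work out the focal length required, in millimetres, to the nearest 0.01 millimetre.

521.20 mm

Sensor diagonal = √(23.5² + 15.6²) = √795.6100 ≈ 28.2066 mm.
From α = 2·arctan(d/2f) we get f = d / (2·tan(α/2)).
With d = 28.2066 mm and α/2 = 1.55°, tan(α/2) ≈ 0.02706, so f ≈ 28.2066 / 0.05412 ≈ 521.2008 mm.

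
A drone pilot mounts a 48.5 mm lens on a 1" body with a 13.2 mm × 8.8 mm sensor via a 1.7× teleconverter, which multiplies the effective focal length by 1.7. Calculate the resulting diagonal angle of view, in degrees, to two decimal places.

10.99°

Effective focal length f = 48.5 × 1.7 = 82.45 mm.
Sensor diagonal = √(13.2² + 8.8²) = √251.6800 ≈ 15.8644 mm.
α = 2·arctan(15.864 / (2 × 82.45)) = 2·arctan(0.09621) ≈ 10.9906°.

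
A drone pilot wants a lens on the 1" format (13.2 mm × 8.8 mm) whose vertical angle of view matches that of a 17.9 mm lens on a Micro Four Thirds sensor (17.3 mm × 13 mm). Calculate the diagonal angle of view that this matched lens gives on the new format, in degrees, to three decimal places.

Equal vertical AOV ⇒ f₂ = f₁ · 8.8/13 = 17.9 × 0.67692 ≈ 12.1169 mm.
Sensor diagonal = √(13.2² + 8.8²) = √251.6800 ≈ 15.8644 mm.
Diagonal AOV on the new format = 2·arctan(15.8644 / (2 × 12.1169)) = 2·arctan(0.65464) ≈ 66.4207°.

66.421°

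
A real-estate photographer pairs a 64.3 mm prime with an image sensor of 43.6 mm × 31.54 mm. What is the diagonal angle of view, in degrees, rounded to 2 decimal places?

Sensor diagonal = √(43.6² + 31.54²) = √2895.7316 ≈ 53.8120 mm.
Angle of view α = 2·arctan(d/2f) with d = 53.8120 mm and f = 64.3 mm.
d/2f = 0.41844; arctan(0.41844) ≈ 22.7066°, so α ≈ 45.4132°.

45.41°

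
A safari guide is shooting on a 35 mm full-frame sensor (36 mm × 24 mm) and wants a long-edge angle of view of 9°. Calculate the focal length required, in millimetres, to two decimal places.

From α = 2·arctan(w/2f) we get f = w / (2·tan(α/2)).
With w = 36 mm and α/2 = 4.5°, tan(α/2) ≈ 0.07870, so f ≈ 36 / 0.15740 ≈ 228.7117 mm.

228.71 mm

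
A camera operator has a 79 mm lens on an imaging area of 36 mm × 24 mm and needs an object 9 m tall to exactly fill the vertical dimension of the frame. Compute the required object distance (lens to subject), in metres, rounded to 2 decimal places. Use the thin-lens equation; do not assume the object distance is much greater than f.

W: 9 m = 9000 mm.
Magnification m = h/W = dᵢ/dₒ; combined with 1/f = 1/dₒ + 1/dᵢ this gives dₒ = f·(1 + W/h).
dₒ = 79 mm × (1 + 9000/24) = 79 × 376.0000 ≈ 29704.000 mm = 29.704 m.

29.70 m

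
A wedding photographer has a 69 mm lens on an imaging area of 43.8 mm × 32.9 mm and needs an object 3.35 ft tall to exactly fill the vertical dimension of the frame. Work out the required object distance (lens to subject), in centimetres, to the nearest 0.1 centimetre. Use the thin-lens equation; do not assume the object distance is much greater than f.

W: 3.35 ft × 304.8 mm/ft = 1021.08 mm.
Magnification m = h/W = dᵢ/dₒ; combined with 1/f = 1/dₒ + 1/dᵢ this gives dₒ = f·(1 + W/h).
dₒ = 69 mm × (1 + 1021.08/32.9) = 69 × 32.0359 ≈ 2210.475 mm = 221.047 cm.

221.0 cm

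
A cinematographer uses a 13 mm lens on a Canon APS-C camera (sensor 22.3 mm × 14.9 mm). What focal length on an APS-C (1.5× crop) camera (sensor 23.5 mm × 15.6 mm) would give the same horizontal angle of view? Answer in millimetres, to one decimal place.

Equal angle of view means equal width/f ratio, so f₂ = f₁ · (width₂/width₁) = 13 × 23.5/22.3.
f₂ = 13 × 1.05381 ≈ 13.700 mm.

13.7 mm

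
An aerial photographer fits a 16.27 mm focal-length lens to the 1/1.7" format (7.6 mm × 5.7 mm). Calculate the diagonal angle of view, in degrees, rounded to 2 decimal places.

32.55°

Sensor diagonal = √(7.6² + 5.7²) = √90.2500 ≈ 9.5000 mm.
Angle of view α = 2·arctan(d/2f) with d = 9.5000 mm and f = 16.27 mm.
d/2f = 0.29195; arctan(0.29195) ≈ 16.2751°, so α ≈ 32.5502°.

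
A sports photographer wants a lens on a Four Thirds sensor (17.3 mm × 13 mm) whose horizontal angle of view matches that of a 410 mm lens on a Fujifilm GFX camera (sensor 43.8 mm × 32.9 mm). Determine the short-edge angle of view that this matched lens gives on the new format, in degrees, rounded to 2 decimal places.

Equal horizontal AOV ⇒ f₂ = f₁ · 17.3/43.8 = 410 × 0.39498 ≈ 161.9406 mm.
Short-edge AOV on the new format = 2·arctan(13 / (2 × 161.9406)) = 2·arctan(0.04014) ≈ 4.5970°.

4.60°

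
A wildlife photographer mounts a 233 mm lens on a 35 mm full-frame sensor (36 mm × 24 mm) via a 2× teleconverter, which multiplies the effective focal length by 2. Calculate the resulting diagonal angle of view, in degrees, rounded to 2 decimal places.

Effective focal length f = 233 × 2 = 466 mm.
Sensor diagonal = √(36² + 24²) = √1872.0000 ≈ 43.2666 mm.
α = 2·arctan(43.267 / (2 × 466)) = 2·arctan(0.04642) ≈ 5.3159°.

5.32°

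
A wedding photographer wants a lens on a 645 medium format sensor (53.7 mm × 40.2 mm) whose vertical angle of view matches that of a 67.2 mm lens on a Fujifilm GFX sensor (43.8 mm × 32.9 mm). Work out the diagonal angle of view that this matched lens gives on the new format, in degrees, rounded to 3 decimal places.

44.437°

Equal vertical AOV ⇒ f₂ = f₁ · 40.2/32.9 = 67.2 × 1.22188 ≈ 82.1106 mm.
Sensor diagonal = √(53.7² + 40.2²) = √4499.7300 ≈ 67.0800 mm.
Diagonal AOV on the new format = 2·arctan(67.0800 / (2 × 82.1106)) = 2·arctan(0.40847) ≈ 44.4374°.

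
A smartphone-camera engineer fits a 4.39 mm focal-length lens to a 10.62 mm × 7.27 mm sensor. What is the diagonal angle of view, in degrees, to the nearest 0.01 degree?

Sensor diagonal = √(10.62² + 7.27²) = √165.6373 ≈ 12.8700 mm.
Angle of view α = 2·arctan(d/2f) with d = 12.8700 mm and f = 4.39 mm.
d/2f = 1.46583; arctan(1.46583) ≈ 55.6980°, so α ≈ 111.3959°.

111.40°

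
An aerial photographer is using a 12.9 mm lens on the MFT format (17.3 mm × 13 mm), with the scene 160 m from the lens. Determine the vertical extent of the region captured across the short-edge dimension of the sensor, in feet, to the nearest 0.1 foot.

dₒ: 160 m = 160000 mm.
Similar triangles through the lens centre give W/dₒ = h/dᵢ; with 1/f = 1/dₒ + 1/dᵢ this gives W = h·(dₒ − f)/f.
W = 13 mm × (160000 − 12.9) / 12.9 = 13 × 12402.1008 ≈ 161227.310 mm = 161227.310/304.8 ft = 528.961 ft.

529.0 ft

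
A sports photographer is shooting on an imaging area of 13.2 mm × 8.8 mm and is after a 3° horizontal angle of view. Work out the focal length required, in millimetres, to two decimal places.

From α = 2·arctan(w/2f) we get f = w / (2·tan(α/2)).
With w = 13.2 mm and α/2 = 1.5°, tan(α/2) ≈ 0.02619, so f ≈ 13.2 / 0.05237 ≈ 252.0438 mm.

252.04 mm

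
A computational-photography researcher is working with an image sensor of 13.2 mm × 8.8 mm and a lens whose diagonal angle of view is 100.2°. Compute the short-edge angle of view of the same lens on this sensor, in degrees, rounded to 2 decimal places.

Sensor diagonal = √(13.2² + 8.8²) = √251.6800 ≈ 15.8644 mm.
From the diagonal AOV: f = 15.8644 / (2·tan(50.1°)) = 15.8644 / 2.39197 ≈ 6.6324 mm.
Short-edge AOV = 2·arctan(8.8 / (2 × 6.6324)) = 2·arctan(0.66341) ≈ 67.1217°.

67.12°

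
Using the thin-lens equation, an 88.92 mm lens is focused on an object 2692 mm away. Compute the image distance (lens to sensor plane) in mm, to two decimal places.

91.96 mm

1/dᵢ = 1/f − 1/dₒ = 1/88.92 − 1/2692 = 0.0108746 mm⁻¹.
dᵢ = 1/0.0108746 ≈ 91.9575 mm.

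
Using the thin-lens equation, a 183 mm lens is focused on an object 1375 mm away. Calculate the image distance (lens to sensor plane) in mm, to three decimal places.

1/dᵢ = 1/f − 1/dₒ = 1/183 − 1/1375 = 0.0047372 mm⁻¹.
dᵢ = 1/0.0047372 ≈ 211.0948 mm.

211.095 mm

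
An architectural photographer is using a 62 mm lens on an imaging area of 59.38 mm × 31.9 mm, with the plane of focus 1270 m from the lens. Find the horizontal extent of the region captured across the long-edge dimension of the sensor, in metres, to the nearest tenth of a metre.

1216.3 m

dₒ: 1270 m = 1.27e+06 mm.
Similar triangles through the lens centre give W/dₒ = w/dᵢ; with 1/f = 1/dₒ + 1/dᵢ this gives W = w·(dₒ − f)/f.
W = 59.38 mm × (1.27e+06 − 62) / 62 = 59.38 × 20482.8710 ≈ 1216272.878 mm = 1216.27 m.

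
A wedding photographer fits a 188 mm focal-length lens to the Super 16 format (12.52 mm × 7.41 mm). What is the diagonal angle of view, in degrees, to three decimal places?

Sensor diagonal = √(12.52² + 7.41²) = √211.6585 ≈ 14.5485 mm.
Angle of view α = 2·arctan(d/2f) with d = 14.5485 mm and f = 188 mm.
d/2f = 0.03869; arctan(0.03869) ≈ 2.2158°, so α ≈ 4.4317°.

4.432°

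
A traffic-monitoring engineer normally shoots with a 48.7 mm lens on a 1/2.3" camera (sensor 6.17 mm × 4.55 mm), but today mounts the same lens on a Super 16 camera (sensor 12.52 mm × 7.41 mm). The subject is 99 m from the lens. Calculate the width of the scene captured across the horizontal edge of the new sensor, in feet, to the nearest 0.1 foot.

83.5 ft

The focal length stays 48.7 mm; the relevant sensor dimension is now w = 12.52 mm. Object distance dₒ = 99 m = 99000 mm.
Thin-lens field width W = w·(dₒ − f)/f = 12.52 × (99000 − 48.7)/48.7 ≈ 25438.815 mm = 25438.815/304.8 ft = 83.4607 ft.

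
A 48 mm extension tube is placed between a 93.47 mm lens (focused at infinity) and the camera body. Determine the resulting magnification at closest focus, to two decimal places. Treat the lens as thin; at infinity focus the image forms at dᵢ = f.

0.51×

The tube moves the image plane from f to f + e, so dᵢ = 93.47 + 48 = 141.47 mm. Focus is achieved when 1/f = 1/dₒ + 1/dᵢ, giving dₒ = 1/(1/f − 1/(f+e)).
Magnification m = dᵢ/dₒ = (f+e)·(1/f − 1/(f+e)) = e/f = 48/93.47 ≈ 0.5135.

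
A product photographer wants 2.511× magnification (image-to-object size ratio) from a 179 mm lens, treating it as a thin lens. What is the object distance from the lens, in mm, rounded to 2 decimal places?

250.29 mm

With m = dᵢ/dₒ and 1/f = 1/dₒ + 1/dᵢ, substituting dᵢ = m·dₒ gives 1/f = (1 + 1/m)/dₒ, hence dₒ = f·(1 + 1/m).
dₒ = 179 × (1 + 1/2.511) = 179 × 1.39825 ≈ 250.286 mm.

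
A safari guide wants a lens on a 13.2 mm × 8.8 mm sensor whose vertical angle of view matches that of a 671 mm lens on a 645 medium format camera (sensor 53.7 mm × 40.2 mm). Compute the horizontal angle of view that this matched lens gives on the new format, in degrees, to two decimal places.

Equal vertical AOV ⇒ f₂ = f₁ · 8.8/40.2 = 671 × 0.21891 ≈ 146.8856 mm.
Horizontal AOV on the new format = 2·arctan(13.2 / (2 × 146.8856)) = 2·arctan(0.04493) ≈ 5.1455°.

5.15°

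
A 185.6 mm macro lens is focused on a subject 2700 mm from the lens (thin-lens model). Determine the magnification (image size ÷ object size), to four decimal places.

Thin lens: 1/f = 1/dₒ + 1/dᵢ → 1/dᵢ = 1/185.6 − 1/2700 = 0.0050176 mm⁻¹, so dᵢ ≈ 199.3000 mm.
Magnification m = dᵢ/dₒ = 199.3000/2700 ≈ 0.07381.

0.0738×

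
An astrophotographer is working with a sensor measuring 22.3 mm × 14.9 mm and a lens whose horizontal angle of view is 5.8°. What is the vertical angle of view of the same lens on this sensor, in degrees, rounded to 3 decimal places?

From the horizontal AOV: f = 22.3 / (2·tan(2.9°)) = 22.3 / 0.10132 ≈ 220.1042 mm.
Vertical AOV = 2·arctan(14.9 / (2 × 220.1042)) = 2·arctan(0.03385) ≈ 3.8772°.

3.877°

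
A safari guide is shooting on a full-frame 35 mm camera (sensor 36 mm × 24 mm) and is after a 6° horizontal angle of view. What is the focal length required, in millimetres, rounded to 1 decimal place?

From α = 2·arctan(w/2f) we get f = w / (2·tan(α/2)).
With w = 36 mm and α/2 = 3°, tan(α/2) ≈ 0.05241, so f ≈ 36 / 0.10482 ≈ 343.4605 mm.

343.5 mm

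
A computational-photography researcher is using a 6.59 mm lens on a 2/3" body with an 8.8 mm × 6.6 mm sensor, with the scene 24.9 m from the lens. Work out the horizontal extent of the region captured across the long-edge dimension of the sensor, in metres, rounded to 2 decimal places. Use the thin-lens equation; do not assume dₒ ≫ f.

dₒ: 24.9 m = 24900 mm.
Similar triangles through the lens centre give W/dₒ = w/dᵢ; with 1/f = 1/dₒ + 1/dᵢ this gives W = w·(dₒ − f)/f.
W = 8.8 mm × (24900 − 6.59) / 6.59 = 8.8 × 3777.4522 ≈ 33241.579 mm = 33.2416 m.

33.24 m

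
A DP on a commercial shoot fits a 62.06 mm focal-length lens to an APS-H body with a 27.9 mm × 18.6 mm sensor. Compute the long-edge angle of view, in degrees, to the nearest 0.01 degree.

Angle of view α = 2·arctan(w/2f) with w = 27.9 mm and f = 62.06 mm.
w/2f = 0.22478; arctan(0.22478) ≈ 12.6685°, so α ≈ 25.3370°.

25.34°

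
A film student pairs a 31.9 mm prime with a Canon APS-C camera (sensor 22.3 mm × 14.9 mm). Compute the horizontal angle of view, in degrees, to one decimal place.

38.5°

Angle of view α = 2·arctan(w/2f) with w = 22.3 mm and f = 31.9 mm.
w/2f = 0.34953; arctan(0.34953) ≈ 19.2660°, so α ≈ 38.5321°.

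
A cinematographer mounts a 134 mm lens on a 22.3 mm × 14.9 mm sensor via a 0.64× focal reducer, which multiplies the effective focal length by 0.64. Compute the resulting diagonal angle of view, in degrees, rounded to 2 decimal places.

Effective focal length f = 134 × 0.64 = 85.76 mm.
Sensor diagonal = √(22.3² + 14.9²) = √719.3000 ≈ 26.8198 mm.
α = 2·arctan(26.820 / (2 × 85.76)) = 2·arctan(0.15637) ≈ 17.7742°.

17.77°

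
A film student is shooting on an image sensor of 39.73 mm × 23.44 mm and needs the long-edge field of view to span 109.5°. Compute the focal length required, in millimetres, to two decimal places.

From α = 2·arctan(w/2f) we get f = w / (2·tan(α/2)).
With w = 39.73 mm and α/2 = 54.75°, tan(α/2) ≈ 1.41497, so f ≈ 39.73 / 2.82993 ≈ 14.0392 mm.

14.04 mm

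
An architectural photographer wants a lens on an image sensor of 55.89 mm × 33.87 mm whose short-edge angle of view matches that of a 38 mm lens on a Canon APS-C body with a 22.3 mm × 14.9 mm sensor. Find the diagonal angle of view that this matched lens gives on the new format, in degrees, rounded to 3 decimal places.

41.441°

Equal short-edge AOV ⇒ f₂ = f₁ · 33.87/14.9 = 38 × 2.27315 ≈ 86.3799 mm.
Sensor diagonal = √(55.89² + 33.87²) = √4270.8690 ≈ 65.3519 mm.
Diagonal AOV on the new format = 2·arctan(65.3519 / (2 × 86.3799)) = 2·arctan(0.37828) ≈ 41.4415°.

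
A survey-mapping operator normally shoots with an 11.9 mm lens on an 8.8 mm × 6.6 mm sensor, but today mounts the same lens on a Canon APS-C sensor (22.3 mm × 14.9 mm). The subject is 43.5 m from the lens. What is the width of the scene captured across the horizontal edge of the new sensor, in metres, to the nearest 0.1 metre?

81.5 m

The focal length stays 11.9 mm; the relevant sensor dimension is now w = 22.3 mm. Object distance dₒ = 43.5 m = 43500 mm.
Thin-lens field width W = w·(dₒ − f)/f = 22.3 × (43500 − 11.9)/11.9 ≈ 81494.507 mm = 81.4945 m.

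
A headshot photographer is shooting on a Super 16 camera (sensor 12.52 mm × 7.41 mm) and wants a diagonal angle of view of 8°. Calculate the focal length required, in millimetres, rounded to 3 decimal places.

104.027 mm

Sensor diagonal = √(12.52² + 7.41²) = √211.6585 ≈ 14.5485 mm.
From α = 2·arctan(d/2f) we get f = d / (2·tan(α/2)).
With d = 14.5485 mm and α/2 = 4°, tan(α/2) ≈ 0.06993, so f ≈ 14.5485 / 0.13985 ≈ 104.0265 mm.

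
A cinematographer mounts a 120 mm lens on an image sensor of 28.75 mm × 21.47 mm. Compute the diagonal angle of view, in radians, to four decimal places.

0.2968 rad

Sensor diagonal = √(28.75² + 21.47²) = √1287.5234 ≈ 35.8821 mm.
Angle of view α = 2·arctan(d/2f) with d = 35.8821 mm and f = 120 mm.
d/2f = 0.14951; arctan(0.14951) ≈ 0.1484 rad, so α ≈ 0.2968 rad.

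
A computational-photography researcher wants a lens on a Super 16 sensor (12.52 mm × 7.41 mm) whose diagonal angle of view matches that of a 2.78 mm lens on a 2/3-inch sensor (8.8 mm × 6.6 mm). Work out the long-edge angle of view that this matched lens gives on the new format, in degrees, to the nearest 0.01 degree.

Sensor diagonal = √(8.8² + 6.6²) = √121.0000 ≈ 11.0000 mm.
Sensor diagonal = √(12.52² + 7.41²) = √211.6585 ≈ 14.5485 mm.
Equal diagonal AOV ⇒ f₂ = f₁ · 14.5485/11.0000 = 2.78 × 1.32259 ≈ 3.6768 mm.
Long-edge AOV on the new format = 2·arctan(12.52 / (2 × 3.6768)) = 2·arctan(1.70257) ≈ 119.1445°.

119.14°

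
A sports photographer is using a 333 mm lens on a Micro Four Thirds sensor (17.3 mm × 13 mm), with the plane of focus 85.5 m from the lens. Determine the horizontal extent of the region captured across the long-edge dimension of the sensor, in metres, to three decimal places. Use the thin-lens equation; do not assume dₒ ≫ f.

4.425 m

dₒ: 85.5 m = 85500 mm.
Similar triangles through the lens centre give W/dₒ = w/dᵢ; with 1/f = 1/dₒ + 1/dᵢ this gives W = w·(dₒ − f)/f.
W = 17.3 mm × (85500 − 333) / 333 = 17.3 × 255.7568 ≈ 4424.592 mm = 4.42459 m.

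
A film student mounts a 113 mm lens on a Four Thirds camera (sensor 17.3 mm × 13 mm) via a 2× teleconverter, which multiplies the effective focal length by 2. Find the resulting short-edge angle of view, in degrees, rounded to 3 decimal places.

3.295°

Effective focal length f = 113 × 2 = 226 mm.
α = 2·arctan(13 / (2 × 226)) = 2·arctan(0.02876) ≈ 3.2949°.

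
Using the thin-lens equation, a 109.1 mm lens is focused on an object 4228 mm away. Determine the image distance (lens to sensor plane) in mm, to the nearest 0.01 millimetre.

1/dᵢ = 1/f − 1/dₒ = 1/109.1 − 1/4228 = 0.0089294 mm⁻¹.
dᵢ = 1/0.0089294 ≈ 111.9898 mm.

111.99 mm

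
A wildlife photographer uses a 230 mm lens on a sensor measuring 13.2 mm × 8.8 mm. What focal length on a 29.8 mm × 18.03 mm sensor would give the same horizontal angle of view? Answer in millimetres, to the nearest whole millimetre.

Equal angle of view means equal width/f ratio, so f₂ = f₁ · (width₂/width₁) = 230 × 29.8/13.2.
f₂ = 230 × 2.25758 ≈ 519.242 mm.

519 mm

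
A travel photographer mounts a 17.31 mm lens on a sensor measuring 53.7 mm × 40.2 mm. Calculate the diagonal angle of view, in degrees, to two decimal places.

125.40°

Sensor diagonal = √(53.7² + 40.2²) = √4499.7300 ≈ 67.0800 mm.
Angle of view α = 2·arctan(d/2f) with d = 67.0800 mm and f = 17.31 mm.
d/2f = 1.93761; arctan(1.93761) ≈ 62.7017°, so α ≈ 125.4035°.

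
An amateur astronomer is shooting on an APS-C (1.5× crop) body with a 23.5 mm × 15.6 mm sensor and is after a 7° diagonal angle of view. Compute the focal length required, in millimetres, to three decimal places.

Sensor diagonal = √(23.5² + 15.6²) = √795.6100 ≈ 28.2066 mm.
From α = 2·arctan(d/2f) we get f = d / (2·tan(α/2)).
With d = 28.2066 mm and α/2 = 3.5°, tan(α/2) ≈ 0.06116, so f ≈ 28.2066 / 0.12233 ≈ 230.5866 mm.

230.587 mm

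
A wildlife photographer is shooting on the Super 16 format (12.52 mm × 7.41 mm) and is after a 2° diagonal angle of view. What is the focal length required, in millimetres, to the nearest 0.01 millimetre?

Sensor diagonal = √(12.52² + 7.41²) = √211.6585 ≈ 14.5485 mm.
From α = 2·arctan(d/2f) we get f = d / (2·tan(α/2)).
With d = 14.5485 mm and α/2 = 1°, tan(α/2) ≈ 0.01746, so f ≈ 14.5485 / 0.03491 ≈ 416.7412 mm.

416.74 mm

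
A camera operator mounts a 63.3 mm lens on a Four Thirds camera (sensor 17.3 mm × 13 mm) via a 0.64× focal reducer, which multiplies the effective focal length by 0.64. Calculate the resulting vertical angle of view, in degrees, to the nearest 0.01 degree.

18.23°

Effective focal length f = 63.3 × 0.64 = 40.512 mm.
α = 2·arctan(13 / (2 × 40.512)) = 2·arctan(0.16045) ≈ 18.2304°.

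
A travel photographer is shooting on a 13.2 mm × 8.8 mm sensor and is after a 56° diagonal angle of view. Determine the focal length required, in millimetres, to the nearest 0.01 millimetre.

14.92 mm

Sensor diagonal = √(13.2² + 8.8²) = √251.6800 ≈ 15.8644 mm.
From α = 2·arctan(d/2f) we get f = d / (2·tan(α/2)).
With d = 15.8644 mm and α/2 = 28°, tan(α/2) ≈ 0.53171, so f ≈ 15.8644 / 1.06342 ≈ 14.9183 mm.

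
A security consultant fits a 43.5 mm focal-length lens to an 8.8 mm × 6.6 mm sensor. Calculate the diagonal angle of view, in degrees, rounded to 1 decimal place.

14.4°

Sensor diagonal = √(8.8² + 6.6²) = √121.0000 ≈ 11.0000 mm.
Angle of view α = 2·arctan(d/2f) with d = 11.0000 mm and f = 43.5 mm.
d/2f = 0.12644; arctan(0.12644) ≈ 7.2061°, so α ≈ 14.4121°.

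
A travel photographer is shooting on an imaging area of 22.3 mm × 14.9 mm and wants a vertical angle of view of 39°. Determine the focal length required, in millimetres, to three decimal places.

From α = 2·arctan(h/2f) we get f = h / (2·tan(α/2)).
With h = 14.9 mm and α/2 = 19.5°, tan(α/2) ≈ 0.35412, so f ≈ 14.9 / 0.70824 ≈ 21.0382 mm.

21.038 mm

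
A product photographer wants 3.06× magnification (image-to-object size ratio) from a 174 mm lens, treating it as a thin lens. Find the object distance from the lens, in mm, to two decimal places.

With m = dᵢ/dₒ and 1/f = 1/dₒ + 1/dᵢ, substituting dᵢ = m·dₒ gives 1/f = (1 + 1/m)/dₒ, hence dₒ = f·(1 + 1/m).
dₒ = 174 × (1 + 1/3.06) = 174 × 1.32680 ≈ 230.863 mm.

230.86 mm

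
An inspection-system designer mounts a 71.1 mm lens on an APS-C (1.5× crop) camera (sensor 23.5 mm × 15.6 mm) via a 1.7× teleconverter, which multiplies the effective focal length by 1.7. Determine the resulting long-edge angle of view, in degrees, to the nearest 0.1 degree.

Effective focal length f = 71.1 × 1.7 = 120.87 mm.
α = 2·arctan(23.5 / (2 × 120.87)) = 2·arctan(0.09721) ≈ 11.1048°.

11.1°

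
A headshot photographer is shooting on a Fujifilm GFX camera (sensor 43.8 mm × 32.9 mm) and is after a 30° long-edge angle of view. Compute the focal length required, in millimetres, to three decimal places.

From α = 2·arctan(w/2f) we get f = w / (2·tan(α/2)).
With w = 43.8 mm and α/2 = 15°, tan(α/2) ≈ 0.26795, so f ≈ 43.8 / 0.53590 ≈ 81.7319 mm.

81.732 mm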